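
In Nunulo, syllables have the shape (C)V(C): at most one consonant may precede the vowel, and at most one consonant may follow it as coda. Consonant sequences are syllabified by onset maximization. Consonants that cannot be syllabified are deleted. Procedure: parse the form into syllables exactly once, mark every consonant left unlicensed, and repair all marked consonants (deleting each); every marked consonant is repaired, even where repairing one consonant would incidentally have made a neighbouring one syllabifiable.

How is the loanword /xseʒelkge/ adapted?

Under (C)V(C), the unsyllabifiable consonants are /x/, /k/ (at most one coda consonant is licensed; onsets are limited to one consonant).
Each unlicensed consonant is deleted: /x/, /k/.

seʒelge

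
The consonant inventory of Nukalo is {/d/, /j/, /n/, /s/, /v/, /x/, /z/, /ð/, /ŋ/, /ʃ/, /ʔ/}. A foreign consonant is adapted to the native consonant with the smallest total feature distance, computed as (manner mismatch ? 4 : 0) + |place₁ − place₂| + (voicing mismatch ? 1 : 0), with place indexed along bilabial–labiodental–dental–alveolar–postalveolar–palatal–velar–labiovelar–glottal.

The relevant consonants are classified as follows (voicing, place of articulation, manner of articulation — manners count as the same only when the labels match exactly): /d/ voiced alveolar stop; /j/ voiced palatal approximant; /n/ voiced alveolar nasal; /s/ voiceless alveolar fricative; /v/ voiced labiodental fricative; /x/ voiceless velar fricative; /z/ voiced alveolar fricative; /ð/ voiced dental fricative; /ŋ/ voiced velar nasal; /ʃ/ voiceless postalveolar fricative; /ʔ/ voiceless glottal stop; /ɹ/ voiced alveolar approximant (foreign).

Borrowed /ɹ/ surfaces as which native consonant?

j

/j/ is closest: same manner (approximant), place distance 2 (alveolar→palatal), same voicing; total 2. Next closest is /d/ at distance 4.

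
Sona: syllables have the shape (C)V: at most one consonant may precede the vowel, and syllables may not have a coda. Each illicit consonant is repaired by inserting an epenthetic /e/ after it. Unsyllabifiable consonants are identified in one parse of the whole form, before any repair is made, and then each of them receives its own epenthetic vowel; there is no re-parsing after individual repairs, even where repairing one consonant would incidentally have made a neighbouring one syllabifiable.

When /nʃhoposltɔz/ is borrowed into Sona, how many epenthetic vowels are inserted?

The unsyllabifiable consonants are /n/, /ʃ/, /s/, /l/, /z/; each receives one epenthetic vowel.

5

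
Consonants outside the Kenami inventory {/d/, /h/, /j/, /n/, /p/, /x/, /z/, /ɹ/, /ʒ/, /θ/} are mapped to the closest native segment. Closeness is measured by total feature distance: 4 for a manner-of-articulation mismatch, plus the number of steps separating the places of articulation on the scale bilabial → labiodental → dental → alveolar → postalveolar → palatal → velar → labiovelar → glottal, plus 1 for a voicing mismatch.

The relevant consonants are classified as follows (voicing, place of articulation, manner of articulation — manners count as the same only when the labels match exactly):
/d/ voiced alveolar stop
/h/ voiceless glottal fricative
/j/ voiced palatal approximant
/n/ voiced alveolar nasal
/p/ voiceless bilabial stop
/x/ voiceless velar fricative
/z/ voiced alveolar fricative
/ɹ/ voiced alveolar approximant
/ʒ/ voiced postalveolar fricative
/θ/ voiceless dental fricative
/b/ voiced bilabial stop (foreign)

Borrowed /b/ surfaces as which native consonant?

p

/p/ is closest: same manner (stop), place distance 0 (bilabial→bilabial), voicing differs (+1); total 1. Next closest is /d/ at distance 3.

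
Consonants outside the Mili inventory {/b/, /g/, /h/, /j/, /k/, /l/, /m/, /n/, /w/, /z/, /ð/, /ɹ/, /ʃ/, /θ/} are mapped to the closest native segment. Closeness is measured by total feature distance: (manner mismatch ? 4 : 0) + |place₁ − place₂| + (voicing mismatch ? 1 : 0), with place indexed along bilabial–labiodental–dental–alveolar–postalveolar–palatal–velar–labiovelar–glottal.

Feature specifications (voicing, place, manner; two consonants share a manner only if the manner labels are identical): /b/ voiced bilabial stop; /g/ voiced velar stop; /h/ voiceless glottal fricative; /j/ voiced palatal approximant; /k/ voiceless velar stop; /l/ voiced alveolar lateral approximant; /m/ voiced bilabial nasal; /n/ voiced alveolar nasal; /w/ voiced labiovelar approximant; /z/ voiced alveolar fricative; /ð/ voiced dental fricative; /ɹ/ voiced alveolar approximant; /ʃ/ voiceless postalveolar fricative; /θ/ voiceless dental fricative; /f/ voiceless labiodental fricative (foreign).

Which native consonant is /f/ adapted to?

/θ/ is closest: same manner (fricative), place distance 1 (labiodental→dental), same voicing; total 1. Next closest is /ð/ at distance 2.

θ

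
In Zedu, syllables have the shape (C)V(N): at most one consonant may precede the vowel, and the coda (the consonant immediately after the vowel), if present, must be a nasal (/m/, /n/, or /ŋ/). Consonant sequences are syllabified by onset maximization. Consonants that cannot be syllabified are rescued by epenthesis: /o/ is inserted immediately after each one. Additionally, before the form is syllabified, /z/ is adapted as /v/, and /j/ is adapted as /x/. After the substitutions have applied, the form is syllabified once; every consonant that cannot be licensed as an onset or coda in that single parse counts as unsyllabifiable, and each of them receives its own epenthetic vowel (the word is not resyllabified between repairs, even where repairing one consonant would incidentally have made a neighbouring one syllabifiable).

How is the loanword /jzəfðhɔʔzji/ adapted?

Substitution: /j/ → /x/, /z/ → /v/, giving /xvəfðhɔʔvxi/.
Under (C)V(N), the unsyllabifiable consonants are /x/, /f/, /ð/, /ʔ/, /v/ (only a nasal (/m/, /n/, or /ŋ/) is licensed in coda position; onsets are limited to one consonant).
Epenthesis after each stranded consonant: /x/ → /xo/, /f/ → /fo/, /ð/ → /ðo/, /ʔ/ → /ʔo/, /v/ → /vo/.

xovəfoðohɔʔovoxi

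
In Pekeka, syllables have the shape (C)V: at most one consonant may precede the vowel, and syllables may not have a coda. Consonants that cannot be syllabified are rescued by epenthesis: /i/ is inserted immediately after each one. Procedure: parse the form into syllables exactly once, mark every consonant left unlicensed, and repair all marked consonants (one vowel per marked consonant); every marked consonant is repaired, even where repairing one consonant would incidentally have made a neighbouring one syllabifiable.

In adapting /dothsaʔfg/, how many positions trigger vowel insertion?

5

The unsyllabifiable consonants are /t/, /h/, /ʔ/, /f/, /g/; each receives one epenthetic vowel.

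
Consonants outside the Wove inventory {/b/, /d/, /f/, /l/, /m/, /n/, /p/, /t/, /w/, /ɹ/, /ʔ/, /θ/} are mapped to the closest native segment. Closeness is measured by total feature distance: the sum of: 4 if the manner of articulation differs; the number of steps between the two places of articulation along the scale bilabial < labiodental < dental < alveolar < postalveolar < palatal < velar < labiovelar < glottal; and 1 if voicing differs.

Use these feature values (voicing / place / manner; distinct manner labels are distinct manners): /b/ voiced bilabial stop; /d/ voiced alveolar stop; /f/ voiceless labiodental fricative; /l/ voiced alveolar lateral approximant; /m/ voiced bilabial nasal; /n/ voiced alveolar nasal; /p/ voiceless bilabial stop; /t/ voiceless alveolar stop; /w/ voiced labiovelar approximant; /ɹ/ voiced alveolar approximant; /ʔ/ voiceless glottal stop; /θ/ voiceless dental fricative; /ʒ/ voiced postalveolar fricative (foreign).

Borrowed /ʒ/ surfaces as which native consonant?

θ

/θ/ is closest: same manner (fricative), place distance 2 (postalveolar→dental), voicing differs (+1); total 3. Next closest is /f/ at distance 4.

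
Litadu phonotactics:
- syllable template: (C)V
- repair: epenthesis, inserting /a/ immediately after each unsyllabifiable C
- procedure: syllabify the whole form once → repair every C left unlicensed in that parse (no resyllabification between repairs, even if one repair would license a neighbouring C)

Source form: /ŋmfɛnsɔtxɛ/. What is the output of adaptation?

Syllabifying with onset maximization leaves /ŋ/, /m/, /n/, /t/ stranded (no codas are permitted; onsets are limited to one consonant).
Each unlicensed consonant becomes the onset of a new syllable: /ŋ/ → /ŋa/, /m/ → /ma/, /n/ → /na/, /t/ → /ta/.

ŋamafɛnasɔtaxɛ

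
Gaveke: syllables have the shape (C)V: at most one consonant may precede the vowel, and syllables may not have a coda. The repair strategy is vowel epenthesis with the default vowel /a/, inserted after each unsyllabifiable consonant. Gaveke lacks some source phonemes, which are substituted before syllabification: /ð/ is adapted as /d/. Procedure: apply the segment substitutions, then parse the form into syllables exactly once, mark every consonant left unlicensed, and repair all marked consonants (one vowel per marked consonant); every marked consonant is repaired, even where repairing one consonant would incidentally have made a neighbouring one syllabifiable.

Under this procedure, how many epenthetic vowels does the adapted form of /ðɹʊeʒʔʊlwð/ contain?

5

After substitution the input is /dɹʊeʒʔʊlwd/.
The unsyllabifiable consonants are /d/, /ʒ/, /l/, /w/, /d/; each receives one epenthetic vowel.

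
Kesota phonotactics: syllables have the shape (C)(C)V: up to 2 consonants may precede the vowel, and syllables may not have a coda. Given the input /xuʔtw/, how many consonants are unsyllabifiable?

Syllabifying with onset maximization leaves /ʔ/, /t/, /w/ stranded (no codas are permitted; onsets may contain at most 2 consonants).

3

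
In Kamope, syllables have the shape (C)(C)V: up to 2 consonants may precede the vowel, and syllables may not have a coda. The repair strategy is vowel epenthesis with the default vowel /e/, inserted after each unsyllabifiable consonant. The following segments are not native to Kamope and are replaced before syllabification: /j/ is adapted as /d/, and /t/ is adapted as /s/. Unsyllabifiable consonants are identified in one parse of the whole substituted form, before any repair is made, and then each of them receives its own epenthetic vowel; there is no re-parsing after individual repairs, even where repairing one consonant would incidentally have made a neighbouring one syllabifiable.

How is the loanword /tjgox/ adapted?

sedgoxe

Substitution: /t/ → /s/, /j/ → /d/, giving /sdgox/.
Syllabifying with onset maximization leaves /s/, /x/ stranded (no codas are permitted; onsets may contain at most 2 consonants).
Each unlicensed consonant becomes the onset of a new syllable: /s/ → /se/, /x/ → /xe/.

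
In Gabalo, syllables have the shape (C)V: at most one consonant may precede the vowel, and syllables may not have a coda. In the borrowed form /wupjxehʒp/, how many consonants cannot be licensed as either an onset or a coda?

5

Under (C)V, the unsyllabifiable consonants are /p/, /j/, /h/, /ʒ/, /p/ (no codas are permitted; onsets are limited to one consonant).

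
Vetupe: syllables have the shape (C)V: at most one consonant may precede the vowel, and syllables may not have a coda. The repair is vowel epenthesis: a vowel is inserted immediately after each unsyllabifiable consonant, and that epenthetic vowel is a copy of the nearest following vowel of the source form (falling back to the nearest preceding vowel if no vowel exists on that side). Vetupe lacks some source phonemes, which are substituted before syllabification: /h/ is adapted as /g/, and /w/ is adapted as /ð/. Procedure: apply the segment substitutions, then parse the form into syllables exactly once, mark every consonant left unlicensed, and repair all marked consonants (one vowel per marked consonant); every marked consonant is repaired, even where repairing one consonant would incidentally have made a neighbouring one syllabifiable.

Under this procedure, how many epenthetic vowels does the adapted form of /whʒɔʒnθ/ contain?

After substitution the input is /ðgʒɔʒnθ/.
The unsyllabifiable consonants are /ð/, /g/, /ʒ/, /n/, /θ/; each receives one epenthetic vowel.

5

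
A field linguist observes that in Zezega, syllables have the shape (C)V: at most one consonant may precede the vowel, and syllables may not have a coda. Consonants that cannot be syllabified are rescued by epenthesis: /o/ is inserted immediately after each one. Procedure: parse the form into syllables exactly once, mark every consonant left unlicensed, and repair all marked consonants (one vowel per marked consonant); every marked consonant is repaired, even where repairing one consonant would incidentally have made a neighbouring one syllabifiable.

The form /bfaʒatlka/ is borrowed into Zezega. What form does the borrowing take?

bofaʒatoloka

Syllabifying with onset maximization leaves /b/, /t/, /l/ stranded (no codas are permitted; onsets are limited to one consonant).
Each unlicensed consonant becomes the onset of a new syllable: /b/ → /bo/, /t/ → /to/, /l/ → /lo/.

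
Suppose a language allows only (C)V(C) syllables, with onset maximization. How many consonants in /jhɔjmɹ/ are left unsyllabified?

3

Syllabifying with onset maximization leaves /j/, /m/, /ɹ/ stranded (at most one coda consonant is licensed; onsets are limited to one consonant).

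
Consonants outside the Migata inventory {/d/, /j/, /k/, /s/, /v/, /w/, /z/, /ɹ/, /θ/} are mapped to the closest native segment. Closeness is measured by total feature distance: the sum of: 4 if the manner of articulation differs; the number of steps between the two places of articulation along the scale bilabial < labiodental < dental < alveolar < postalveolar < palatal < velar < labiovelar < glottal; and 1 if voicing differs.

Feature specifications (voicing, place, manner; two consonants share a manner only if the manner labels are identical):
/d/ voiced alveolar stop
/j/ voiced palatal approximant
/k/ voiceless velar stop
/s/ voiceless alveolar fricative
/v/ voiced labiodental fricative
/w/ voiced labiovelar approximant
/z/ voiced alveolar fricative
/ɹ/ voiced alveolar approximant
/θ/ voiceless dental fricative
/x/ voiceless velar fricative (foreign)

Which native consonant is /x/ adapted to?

/s/ is closest: same manner (fricative), place distance 3 (velar→alveolar), same voicing; total 3. Next closest is /k/ at distance 4.

s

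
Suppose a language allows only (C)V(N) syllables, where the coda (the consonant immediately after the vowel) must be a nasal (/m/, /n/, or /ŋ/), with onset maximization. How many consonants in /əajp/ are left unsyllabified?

The consonants /j/, /p/ cannot be parsed into a legal (C)V(N) syllable (only a nasal (/m/, /n/, or /ŋ/) is licensed in coda position; onsets are limited to one consonant).

2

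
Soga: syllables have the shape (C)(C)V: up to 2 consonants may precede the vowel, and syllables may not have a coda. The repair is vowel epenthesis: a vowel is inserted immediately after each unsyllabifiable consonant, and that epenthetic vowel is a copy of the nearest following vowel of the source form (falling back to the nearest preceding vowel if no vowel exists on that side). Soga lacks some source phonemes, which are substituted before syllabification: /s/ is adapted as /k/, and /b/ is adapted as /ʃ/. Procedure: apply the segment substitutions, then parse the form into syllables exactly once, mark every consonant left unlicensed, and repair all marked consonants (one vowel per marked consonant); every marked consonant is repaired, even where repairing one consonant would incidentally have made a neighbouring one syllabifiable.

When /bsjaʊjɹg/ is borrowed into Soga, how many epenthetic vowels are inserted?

After substitution the input is /ʃkjaʊjɹg/.
The unsyllabifiable consonants are /ʃ/, /j/, /ɹ/, /g/; each receives one epenthetic vowel.

4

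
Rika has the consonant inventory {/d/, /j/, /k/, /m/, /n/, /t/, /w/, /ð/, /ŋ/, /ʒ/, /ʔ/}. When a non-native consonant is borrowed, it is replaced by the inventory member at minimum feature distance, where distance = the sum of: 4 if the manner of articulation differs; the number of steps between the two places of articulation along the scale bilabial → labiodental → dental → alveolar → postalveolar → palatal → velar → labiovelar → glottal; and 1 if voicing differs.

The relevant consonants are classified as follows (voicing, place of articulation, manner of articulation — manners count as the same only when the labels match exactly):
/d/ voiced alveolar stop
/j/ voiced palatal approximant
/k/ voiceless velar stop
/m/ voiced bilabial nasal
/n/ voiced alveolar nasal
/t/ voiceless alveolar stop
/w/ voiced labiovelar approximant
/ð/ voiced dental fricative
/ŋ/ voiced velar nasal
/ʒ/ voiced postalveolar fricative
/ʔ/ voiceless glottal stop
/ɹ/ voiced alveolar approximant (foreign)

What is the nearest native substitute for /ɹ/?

j

/j/ is closest: same manner (approximant), place distance 2 (alveolar→palatal), same voicing; total 2. Next closest is /d/ at distance 4.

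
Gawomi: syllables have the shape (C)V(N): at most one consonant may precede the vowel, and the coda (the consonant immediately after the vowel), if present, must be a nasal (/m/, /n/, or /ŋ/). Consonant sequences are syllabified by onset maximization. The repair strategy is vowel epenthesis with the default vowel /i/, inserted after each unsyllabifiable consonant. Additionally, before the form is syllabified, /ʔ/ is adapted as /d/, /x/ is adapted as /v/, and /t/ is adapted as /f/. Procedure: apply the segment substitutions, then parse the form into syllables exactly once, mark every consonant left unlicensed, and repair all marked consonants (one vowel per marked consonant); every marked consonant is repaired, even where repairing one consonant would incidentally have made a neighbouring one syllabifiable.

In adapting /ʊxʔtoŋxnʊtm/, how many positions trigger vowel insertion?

After substitution the input is /ʊvdfoŋvnʊfm/.
The unsyllabifiable consonants are /v/, /d/, /v/, /f/, /m/; each receives one epenthetic vowel.

5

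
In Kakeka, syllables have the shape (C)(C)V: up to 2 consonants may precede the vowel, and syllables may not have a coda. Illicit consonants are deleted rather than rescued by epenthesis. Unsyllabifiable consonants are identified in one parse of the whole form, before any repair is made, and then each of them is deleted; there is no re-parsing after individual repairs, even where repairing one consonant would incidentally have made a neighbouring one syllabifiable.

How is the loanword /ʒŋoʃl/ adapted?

The consonants /ʃ/, /l/ cannot be parsed into a legal (C)(C)V syllable (no codas are permitted; onsets may contain at most 2 consonants).
Deletion applies to /ʃ/, /l/.

ʒŋo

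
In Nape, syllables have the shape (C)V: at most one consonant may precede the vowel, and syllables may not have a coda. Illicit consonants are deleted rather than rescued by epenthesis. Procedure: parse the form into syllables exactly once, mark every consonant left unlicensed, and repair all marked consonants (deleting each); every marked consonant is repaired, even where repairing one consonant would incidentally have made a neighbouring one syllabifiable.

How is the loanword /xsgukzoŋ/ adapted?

guzo

Under (C)V, the unsyllabifiable consonants are /x/, /s/, /k/, /ŋ/ (no codas are permitted; onsets are limited to one consonant).
Each unlicensed consonant is deleted: /x/, /s/, /k/, /ŋ/.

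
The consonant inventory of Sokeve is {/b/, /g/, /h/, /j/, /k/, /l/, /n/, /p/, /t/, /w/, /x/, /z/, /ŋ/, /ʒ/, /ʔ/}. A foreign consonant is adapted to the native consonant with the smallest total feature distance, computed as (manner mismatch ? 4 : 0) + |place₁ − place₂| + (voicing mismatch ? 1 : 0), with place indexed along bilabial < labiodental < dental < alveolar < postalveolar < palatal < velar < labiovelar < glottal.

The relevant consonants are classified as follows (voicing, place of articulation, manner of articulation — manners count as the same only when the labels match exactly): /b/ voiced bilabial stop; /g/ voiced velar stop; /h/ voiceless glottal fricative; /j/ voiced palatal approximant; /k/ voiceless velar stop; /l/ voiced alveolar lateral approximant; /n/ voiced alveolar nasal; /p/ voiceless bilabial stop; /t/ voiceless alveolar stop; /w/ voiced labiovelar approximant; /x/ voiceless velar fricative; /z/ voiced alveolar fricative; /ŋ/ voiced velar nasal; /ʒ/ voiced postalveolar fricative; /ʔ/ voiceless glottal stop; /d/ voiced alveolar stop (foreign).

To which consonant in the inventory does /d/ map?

/t/ is closest: same manner (stop), place distance 0 (alveolar→alveolar), voicing differs (+1); total 1. Next closest is /b/ at distance 3.

t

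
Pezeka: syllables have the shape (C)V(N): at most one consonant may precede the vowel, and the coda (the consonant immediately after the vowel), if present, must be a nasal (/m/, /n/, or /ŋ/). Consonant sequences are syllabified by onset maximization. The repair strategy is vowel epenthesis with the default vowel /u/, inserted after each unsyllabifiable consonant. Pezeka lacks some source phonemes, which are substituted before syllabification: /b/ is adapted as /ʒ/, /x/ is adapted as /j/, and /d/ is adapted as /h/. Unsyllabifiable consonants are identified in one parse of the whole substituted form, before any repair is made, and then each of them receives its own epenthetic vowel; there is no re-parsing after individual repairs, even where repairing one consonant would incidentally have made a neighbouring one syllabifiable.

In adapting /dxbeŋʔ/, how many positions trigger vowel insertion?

3

After substitution the input is /hjʒeŋʔ/.
The unsyllabifiable consonants are /h/, /j/, /ʔ/; each receives one epenthetic vowel.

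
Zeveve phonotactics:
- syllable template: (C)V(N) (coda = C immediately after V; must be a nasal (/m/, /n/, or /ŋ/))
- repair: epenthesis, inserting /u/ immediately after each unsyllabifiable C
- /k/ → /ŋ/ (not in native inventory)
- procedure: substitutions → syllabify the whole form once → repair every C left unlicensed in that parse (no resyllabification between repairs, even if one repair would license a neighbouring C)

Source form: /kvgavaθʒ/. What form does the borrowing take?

ŋuvugavaθuʒu

Substitution: /k/ → /ŋ/, giving /ŋvgavaθʒ/.
Syllabifying with onset maximization leaves /ŋ/, /v/, /θ/, /ʒ/ stranded (only a nasal (/m/, /n/, or /ŋ/) is licensed in coda position; onsets are limited to one consonant).
Each unlicensed consonant becomes the onset of a new syllable: /ŋ/ → /ŋu/, /v/ → /vu/, /θ/ → /θu/, /ʒ/ → /ʒu/.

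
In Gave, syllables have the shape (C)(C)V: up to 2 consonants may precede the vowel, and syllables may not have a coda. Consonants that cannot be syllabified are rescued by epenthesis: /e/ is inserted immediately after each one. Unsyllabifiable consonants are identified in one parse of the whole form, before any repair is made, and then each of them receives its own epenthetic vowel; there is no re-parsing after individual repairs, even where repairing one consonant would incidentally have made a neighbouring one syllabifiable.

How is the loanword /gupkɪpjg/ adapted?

Under (C)(C)V, the unsyllabifiable consonants are /p/, /j/, /g/ (no codas are permitted; onsets may contain at most 2 consonants).
Inserting the epenthetic vowel yields /p/ → /pe/, /j/ → /je/, /g/ → /ge/.

gupkɪpejege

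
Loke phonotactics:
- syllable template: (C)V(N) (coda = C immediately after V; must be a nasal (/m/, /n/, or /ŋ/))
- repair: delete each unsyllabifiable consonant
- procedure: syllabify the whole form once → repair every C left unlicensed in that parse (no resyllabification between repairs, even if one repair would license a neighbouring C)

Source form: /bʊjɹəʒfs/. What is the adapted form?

bʊɹə

Under (C)V(N), the unsyllabifiable consonants are /j/, /ʒ/, /f/, /s/ (only a nasal (/m/, /n/, or /ŋ/) is licensed in coda position; onsets are limited to one consonant).
Each unlicensed consonant is deleted: /j/, /ʒ/, /f/, /s/.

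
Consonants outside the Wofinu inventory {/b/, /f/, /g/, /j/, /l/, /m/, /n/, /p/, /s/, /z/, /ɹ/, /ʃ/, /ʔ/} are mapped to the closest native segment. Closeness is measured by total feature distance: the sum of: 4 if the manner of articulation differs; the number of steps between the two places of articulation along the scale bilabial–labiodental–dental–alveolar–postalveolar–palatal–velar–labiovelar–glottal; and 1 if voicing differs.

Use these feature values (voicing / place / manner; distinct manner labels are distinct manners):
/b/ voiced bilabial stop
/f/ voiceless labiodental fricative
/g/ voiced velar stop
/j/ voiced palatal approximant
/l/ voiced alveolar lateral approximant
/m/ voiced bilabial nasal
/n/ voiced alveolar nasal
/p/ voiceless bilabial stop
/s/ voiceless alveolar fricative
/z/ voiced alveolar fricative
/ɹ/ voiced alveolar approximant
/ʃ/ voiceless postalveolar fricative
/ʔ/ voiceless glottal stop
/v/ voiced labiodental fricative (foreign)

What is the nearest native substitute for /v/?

f

/f/ is closest: same manner (fricative), place distance 0 (labiodental→labiodental), voicing differs (+1); total 1. Next closest is /z/ at distance 2.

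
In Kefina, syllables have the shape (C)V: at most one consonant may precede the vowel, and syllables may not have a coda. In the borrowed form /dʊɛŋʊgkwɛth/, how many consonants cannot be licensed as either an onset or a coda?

4

Under (C)V, the unsyllabifiable consonants are /g/, /k/, /t/, /h/ (no codas are permitted; onsets are limited to one consonant).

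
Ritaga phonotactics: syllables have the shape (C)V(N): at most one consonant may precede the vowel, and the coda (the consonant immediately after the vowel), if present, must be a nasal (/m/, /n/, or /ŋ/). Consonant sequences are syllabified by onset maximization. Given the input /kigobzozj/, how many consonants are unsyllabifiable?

3

Under (C)V(N), the unsyllabifiable consonants are /b/, /z/, /j/ (only a nasal (/m/, /n/, or /ŋ/) is licensed in coda position; onsets are limited to one consonant).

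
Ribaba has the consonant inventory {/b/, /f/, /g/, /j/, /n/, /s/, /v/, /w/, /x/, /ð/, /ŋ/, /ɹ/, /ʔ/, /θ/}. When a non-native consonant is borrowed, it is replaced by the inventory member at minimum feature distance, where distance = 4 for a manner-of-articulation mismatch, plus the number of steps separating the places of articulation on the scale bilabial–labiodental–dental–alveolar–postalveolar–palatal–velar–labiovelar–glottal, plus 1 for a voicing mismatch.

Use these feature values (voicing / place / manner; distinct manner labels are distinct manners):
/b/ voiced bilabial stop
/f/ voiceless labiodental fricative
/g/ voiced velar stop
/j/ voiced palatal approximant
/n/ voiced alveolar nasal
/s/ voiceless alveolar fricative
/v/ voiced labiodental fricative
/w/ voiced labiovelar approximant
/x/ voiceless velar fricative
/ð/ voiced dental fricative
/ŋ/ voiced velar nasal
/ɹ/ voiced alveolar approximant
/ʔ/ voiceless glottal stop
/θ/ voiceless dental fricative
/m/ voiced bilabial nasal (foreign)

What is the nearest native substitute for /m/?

n

/n/ is closest: same manner (nasal), place distance 3 (bilabial→alveolar), same voicing; total 3. Next closest is /b/ at distance 4.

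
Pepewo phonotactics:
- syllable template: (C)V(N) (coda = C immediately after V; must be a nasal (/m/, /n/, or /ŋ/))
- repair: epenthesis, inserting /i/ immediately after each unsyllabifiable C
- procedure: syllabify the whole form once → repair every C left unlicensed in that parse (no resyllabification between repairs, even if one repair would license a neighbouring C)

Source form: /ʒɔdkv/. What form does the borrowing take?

Syllabifying with onset maximization leaves /d/, /k/, /v/ stranded (only a nasal (/m/, /n/, or /ŋ/) is licensed in coda position; onsets are limited to one consonant).
Epenthesis after each stranded consonant: /d/ → /di/, /k/ → /ki/, /v/ → /vi/.

ʒɔdikivi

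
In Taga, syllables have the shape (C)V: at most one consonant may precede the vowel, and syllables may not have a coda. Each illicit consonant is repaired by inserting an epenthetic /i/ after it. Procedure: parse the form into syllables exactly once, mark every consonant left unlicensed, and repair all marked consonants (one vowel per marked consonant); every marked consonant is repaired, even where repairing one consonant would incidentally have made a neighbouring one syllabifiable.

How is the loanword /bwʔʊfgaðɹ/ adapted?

Syllabifying with onset maximization leaves /b/, /w/, /f/, /ð/, /ɹ/ stranded (no codas are permitted; onsets are limited to one consonant).
Each unlicensed consonant becomes the onset of a new syllable: /b/ → /bi/, /w/ → /wi/, /f/ → /fi/, /ð/ → /ði/, /ɹ/ → /ɹi/.

biwiʔʊfigaðiɹi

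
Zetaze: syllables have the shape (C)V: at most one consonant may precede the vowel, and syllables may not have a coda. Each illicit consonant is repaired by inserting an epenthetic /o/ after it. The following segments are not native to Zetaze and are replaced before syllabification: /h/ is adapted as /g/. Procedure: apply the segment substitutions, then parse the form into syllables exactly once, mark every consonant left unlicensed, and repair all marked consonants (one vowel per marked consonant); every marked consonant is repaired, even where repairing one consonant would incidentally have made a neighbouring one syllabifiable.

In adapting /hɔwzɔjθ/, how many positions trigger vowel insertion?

3

After substitution the input is /gɔwzɔjθ/.
The unsyllabifiable consonants are /w/, /j/, /θ/; each receives one epenthetic vowel.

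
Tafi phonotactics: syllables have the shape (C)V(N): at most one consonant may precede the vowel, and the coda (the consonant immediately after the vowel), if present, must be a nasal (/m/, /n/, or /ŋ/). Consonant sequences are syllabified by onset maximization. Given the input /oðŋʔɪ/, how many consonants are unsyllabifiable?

2

Syllabifying with onset maximization leaves /ð/, /ŋ/ stranded (only a nasal (/m/, /n/, or /ŋ/) is licensed in coda position; onsets are limited to one consonant).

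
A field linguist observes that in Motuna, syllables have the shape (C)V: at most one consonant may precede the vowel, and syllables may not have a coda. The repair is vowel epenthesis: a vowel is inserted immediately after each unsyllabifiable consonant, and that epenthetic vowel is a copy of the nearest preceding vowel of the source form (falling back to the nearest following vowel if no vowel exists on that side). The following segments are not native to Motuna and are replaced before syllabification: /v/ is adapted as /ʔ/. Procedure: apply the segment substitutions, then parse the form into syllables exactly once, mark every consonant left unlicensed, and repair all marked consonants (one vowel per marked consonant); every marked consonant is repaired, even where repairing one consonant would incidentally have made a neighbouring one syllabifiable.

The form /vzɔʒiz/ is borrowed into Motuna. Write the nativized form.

ʔɔzɔʒizi

Substitution: /v/ → /ʔ/, giving /ʔzɔʒiz/.
The consonants /ʔ/, /z/ cannot be parsed into a legal (C)V syllable (no codas are permitted; onsets are limited to one consonant).
Inserting the epenthetic vowel yields /ʔ/ → /ʔɔ/, /z/ → /zi/.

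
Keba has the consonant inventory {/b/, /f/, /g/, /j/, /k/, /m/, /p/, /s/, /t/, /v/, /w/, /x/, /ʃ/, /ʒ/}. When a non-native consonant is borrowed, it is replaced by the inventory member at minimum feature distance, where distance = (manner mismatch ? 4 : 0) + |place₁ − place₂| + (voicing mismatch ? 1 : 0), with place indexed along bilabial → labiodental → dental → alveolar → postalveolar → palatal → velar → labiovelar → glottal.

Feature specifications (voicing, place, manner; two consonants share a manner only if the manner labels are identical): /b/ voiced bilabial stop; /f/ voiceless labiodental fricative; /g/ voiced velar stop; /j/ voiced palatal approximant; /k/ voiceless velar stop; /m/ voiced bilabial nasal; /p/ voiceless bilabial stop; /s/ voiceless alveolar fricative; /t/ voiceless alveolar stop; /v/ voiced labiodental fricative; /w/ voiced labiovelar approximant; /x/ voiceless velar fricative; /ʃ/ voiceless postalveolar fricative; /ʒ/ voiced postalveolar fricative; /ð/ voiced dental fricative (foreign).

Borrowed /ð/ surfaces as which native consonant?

v

/v/ is closest: same manner (fricative), place distance 1 (dental→labiodental), same voicing; total 1. Next closest is /f/ at distance 2.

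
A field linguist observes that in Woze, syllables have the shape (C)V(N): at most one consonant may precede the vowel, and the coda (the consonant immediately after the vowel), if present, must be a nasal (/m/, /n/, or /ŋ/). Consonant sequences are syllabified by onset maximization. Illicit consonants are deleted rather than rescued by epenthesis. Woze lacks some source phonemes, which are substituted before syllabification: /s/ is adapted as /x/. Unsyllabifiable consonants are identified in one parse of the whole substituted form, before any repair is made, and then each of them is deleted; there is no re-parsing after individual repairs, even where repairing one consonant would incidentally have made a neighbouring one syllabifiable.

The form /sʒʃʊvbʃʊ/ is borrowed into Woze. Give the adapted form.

Substitution: /s/ → /x/, giving /xʒʃʊvbʃʊ/.
Syllabifying with onset maximization leaves /x/, /ʒ/, /v/, /b/ stranded (only a nasal (/m/, /n/, or /ŋ/) is licensed in coda position; onsets are limited to one consonant).
Each unlicensed consonant is deleted: /x/, /ʒ/, /v/, /b/.

ʃʊʃʊ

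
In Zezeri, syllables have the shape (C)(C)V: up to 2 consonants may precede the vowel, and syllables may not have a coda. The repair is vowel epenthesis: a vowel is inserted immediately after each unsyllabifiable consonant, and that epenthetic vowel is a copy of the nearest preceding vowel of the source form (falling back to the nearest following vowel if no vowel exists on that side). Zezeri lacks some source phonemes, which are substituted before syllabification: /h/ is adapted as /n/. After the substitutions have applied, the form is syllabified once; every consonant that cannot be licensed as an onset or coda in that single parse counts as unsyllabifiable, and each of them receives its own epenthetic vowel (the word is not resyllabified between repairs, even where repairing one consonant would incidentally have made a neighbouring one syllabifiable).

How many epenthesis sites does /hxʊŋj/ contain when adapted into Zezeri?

2

After substitution the input is /nxʊŋj/.
The unsyllabifiable consonants are /ŋ/, /j/; each receives one epenthetic vowel.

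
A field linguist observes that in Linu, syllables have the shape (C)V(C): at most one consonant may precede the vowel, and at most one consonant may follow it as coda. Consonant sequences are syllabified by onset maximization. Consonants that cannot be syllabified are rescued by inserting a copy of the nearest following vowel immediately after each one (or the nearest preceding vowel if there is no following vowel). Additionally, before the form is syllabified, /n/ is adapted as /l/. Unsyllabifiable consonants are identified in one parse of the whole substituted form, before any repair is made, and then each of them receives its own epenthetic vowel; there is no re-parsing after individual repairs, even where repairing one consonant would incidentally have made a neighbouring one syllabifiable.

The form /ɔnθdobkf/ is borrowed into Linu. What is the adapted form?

Substitution: /n/ → /l/, giving /ɔlθdobkf/.
The consonants /θ/, /k/, /f/ cannot be parsed into a legal (C)V(C) syllable (at most one coda consonant is licensed; onsets are limited to one consonant).
Inserting the epenthetic vowel yields /θ/ → /θo/, /k/ → /ko/, /f/ → /fo/.

ɔlθodobkofo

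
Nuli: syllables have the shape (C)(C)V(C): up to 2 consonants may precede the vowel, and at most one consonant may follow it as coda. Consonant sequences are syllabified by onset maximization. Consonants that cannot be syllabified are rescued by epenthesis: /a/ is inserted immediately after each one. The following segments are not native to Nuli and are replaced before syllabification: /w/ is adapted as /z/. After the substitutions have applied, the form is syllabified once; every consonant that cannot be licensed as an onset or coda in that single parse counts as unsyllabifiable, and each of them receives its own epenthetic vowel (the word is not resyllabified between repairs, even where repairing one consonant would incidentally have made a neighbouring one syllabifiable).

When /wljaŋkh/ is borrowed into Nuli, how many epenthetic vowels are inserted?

After substitution the input is /zljaŋkh/.
The unsyllabifiable consonants are /z/, /k/, /h/; each receives one epenthetic vowel.

3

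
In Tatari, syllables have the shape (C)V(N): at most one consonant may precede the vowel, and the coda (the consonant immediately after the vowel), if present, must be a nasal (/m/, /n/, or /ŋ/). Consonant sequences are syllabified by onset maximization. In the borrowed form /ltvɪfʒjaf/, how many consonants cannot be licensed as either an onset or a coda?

5

Under (C)V(N), the unsyllabifiable consonants are /l/, /t/, /f/, /ʒ/, /f/ (only a nasal (/m/, /n/, or /ŋ/) is licensed in coda position; onsets are limited to one consonant).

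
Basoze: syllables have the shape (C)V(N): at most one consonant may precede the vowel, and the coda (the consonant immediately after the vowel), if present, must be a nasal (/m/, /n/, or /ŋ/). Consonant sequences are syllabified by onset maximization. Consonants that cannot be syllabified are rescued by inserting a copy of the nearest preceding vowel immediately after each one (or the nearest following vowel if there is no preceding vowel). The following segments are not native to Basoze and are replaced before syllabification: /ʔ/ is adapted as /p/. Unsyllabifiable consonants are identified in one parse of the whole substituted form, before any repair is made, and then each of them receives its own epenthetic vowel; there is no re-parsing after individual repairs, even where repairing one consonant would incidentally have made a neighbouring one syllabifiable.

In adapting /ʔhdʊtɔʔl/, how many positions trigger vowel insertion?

After substitution the input is /phdʊtɔpl/.
The unsyllabifiable consonants are /p/, /h/, /p/, /l/; each receives one epenthetic vowel.

4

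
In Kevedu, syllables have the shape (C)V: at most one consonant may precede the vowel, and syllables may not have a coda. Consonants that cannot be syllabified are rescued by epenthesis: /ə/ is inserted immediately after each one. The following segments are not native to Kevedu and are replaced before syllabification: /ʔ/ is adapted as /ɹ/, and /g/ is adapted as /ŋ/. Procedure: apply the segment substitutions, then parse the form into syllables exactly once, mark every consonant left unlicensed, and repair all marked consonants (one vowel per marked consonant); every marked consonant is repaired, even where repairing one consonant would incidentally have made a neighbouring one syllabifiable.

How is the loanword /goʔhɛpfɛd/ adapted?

Substitution: /g/ → /ŋ/, /ʔ/ → /ɹ/, giving /ŋoɹhɛpfɛd/.
The consonants /ɹ/, /p/, /d/ cannot be parsed into a legal (C)V syllable (no codas are permitted; onsets are limited to one consonant).
Each unlicensed consonant becomes the onset of a new syllable: /ɹ/ → /ɹə/, /p/ → /pə/, /d/ → /də/.

ŋoɹəhɛpəfɛdə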